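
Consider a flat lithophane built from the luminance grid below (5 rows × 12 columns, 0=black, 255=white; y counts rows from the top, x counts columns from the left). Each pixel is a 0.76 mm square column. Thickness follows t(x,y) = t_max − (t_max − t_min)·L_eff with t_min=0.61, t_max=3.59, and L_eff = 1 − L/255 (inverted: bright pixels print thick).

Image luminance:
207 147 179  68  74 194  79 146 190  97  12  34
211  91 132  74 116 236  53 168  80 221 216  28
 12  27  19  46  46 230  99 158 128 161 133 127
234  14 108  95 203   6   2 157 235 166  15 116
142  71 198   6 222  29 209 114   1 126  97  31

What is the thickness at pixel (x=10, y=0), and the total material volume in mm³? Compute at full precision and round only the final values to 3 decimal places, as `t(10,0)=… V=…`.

span = t_max - t_min = 3.59 - 0.61 = 2.980
L(10,0) = 12, L_eff = 1 - 12/255 = 0.952941 (inverted)
t(10,0) = 3.59 - 2.980·0.952941 = 0.750
Σt over all 5·12 pixels = 742607/6375 ≈ 116.4873725
V = pitch²·Σt = 0.76²·742607/6375 = 67.283

t(10,0)=0.750 V=67.283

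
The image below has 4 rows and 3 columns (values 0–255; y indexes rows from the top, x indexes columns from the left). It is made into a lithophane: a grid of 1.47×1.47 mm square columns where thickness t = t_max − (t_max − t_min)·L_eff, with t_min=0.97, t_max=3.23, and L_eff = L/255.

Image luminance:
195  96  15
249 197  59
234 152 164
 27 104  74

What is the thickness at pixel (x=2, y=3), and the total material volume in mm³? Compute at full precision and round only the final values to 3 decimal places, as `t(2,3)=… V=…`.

t(2,3)=2.574 V=53.765

span = t_max - t_min = 3.23 - 0.97 = 2.260
L(2,3) = 74, L_eff = 74/255 = 0.290196
t(2,3) = 3.23 - 2.260·0.290196 = 2.574
Σt over all 4·3 pixels = 52872/2125 ≈ 24.8809412
V = pitch²·Σt = 1.47²·52872/2125 = 53.765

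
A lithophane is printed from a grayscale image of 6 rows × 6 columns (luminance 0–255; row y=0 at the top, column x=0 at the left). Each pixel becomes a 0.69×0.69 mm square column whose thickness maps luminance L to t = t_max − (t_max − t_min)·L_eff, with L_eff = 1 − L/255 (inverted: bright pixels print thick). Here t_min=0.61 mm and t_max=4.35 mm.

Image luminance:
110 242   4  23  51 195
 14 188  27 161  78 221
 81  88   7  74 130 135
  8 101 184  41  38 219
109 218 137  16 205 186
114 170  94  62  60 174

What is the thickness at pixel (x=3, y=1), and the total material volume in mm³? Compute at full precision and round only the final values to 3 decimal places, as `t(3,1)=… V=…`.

span = t_max - t_min = 4.35 - 0.61 = 3.740
L(3,1) = 161, L_eff = 1 - 161/255 = 0.368627 (inverted)
t(3,1) = 4.35 - 3.740·0.368627 = 2.971
Σt over all 6·6 pixels = 12017/150 ≈ 80.1133333
V = pitch²·Σt = 0.69²·12017/150 = 38.142

t(3,1)=2.971 V=38.142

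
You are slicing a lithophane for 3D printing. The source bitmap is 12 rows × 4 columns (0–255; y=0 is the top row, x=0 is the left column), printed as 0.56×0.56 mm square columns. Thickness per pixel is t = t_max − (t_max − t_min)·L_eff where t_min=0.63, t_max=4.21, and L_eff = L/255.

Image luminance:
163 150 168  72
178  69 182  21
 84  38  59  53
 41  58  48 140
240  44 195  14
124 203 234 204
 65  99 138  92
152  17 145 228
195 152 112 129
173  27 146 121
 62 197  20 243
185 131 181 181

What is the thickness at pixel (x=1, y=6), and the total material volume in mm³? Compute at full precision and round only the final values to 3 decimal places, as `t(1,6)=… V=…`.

span = t_max - t_min = 4.21 - 0.63 = 3.580
L(1,6) = 99, L_eff = 99/255 = 0.388235
t(1,6) = 4.21 - 3.580·0.388235 = 2.820
Σt over all 12·4 pixels = 502451/4250 ≈ 118.2237647
V = pitch²·Σt = 0.56²·502451/4250 = 37.075

t(1,6)=2.820 V=37.075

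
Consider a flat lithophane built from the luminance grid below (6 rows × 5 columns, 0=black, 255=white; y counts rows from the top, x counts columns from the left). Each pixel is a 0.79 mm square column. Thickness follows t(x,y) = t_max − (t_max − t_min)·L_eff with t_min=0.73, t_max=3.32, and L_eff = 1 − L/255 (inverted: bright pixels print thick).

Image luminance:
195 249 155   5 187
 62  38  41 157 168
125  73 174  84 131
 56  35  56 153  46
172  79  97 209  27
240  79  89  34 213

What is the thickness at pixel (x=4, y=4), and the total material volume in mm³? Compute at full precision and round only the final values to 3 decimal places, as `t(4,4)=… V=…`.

span = t_max - t_min = 3.32 - 0.73 = 2.590
L(4,4) = 27, L_eff = 1 - 27/255 = 0.894118 (inverted)
t(4,4) = 3.32 - 2.590·0.894118 = 1.004
Σt over all 6·5 pixels = 482187/8500 ≈ 56.7278824
V = pitch²·Σt = 0.79²·482187/8500 = 35.404

t(4,4)=1.004 V=35.404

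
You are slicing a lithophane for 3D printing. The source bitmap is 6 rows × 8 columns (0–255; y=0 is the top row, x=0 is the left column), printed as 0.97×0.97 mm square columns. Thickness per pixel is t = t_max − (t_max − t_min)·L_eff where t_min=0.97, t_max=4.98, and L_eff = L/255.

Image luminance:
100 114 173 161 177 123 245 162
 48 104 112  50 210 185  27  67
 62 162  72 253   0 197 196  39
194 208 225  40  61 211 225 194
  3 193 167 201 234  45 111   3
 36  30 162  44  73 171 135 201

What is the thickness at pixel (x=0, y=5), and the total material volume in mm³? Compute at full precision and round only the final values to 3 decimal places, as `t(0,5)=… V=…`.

t(0,5)=4.414 V=133.088

span = t_max - t_min = 4.98 - 0.97 = 4.010
L(0,5) = 36, L_eff = 36/255 = 0.141176
t(0,5) = 4.98 - 4.010·0.141176 = 4.414
Σt over all 6·8 pixels = 1803457/12750 ≈ 141.4476078
V = pitch²·Σt = 0.97²·1803457/12750 = 133.088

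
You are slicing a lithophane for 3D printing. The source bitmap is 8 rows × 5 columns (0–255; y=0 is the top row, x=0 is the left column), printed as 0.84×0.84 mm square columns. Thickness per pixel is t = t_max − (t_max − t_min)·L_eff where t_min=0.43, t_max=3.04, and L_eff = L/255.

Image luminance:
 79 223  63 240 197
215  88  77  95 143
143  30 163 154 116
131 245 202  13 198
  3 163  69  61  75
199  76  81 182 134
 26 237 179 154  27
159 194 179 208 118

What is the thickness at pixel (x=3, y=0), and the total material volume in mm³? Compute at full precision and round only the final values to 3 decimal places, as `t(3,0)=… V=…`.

t(3,0)=0.584 V=47.243

span = t_max - t_min = 3.04 - 0.43 = 2.610
L(3,0) = 240, L_eff = 240/255 = 0.941176
t(3,0) = 3.04 - 2.610·0.941176 = 0.584
Σt over all 8·5 pixels = 569107/8500 ≈ 66.9537647
V = pitch²·Σt = 0.84²·569107/8500 = 47.243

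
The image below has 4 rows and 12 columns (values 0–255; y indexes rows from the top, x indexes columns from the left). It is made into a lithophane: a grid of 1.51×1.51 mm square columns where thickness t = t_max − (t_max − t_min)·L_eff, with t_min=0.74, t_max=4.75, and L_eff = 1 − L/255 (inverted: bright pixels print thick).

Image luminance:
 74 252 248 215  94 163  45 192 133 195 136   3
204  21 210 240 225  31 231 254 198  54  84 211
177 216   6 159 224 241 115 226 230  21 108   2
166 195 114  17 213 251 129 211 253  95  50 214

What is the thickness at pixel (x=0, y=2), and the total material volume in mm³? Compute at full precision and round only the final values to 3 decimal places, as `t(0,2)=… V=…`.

t(0,2)=3.523 V=344.385

span = t_max - t_min = 4.75 - 0.74 = 4.010
L(0,2) = 177, L_eff = 1 - 177/255 = 0.305882 (inverted)
t(0,2) = 4.75 - 4.010·0.305882 = 3.523
Σt over all 4·12 pixels = 1925753/12750 ≈ 151.0394510
V = pitch²·Σt = 1.51²·1925753/12750 = 344.385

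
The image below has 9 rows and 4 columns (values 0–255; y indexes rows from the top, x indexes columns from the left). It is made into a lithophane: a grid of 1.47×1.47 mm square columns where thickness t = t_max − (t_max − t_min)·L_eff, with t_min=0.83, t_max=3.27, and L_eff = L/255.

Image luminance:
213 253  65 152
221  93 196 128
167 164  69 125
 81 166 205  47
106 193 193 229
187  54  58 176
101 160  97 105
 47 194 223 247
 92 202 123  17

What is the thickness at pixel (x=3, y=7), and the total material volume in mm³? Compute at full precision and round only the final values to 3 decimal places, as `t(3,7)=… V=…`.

t(3,7)=0.907 V=147.916

span = t_max - t_min = 3.27 - 0.83 = 2.440
L(3,7) = 247, L_eff = 247/255 = 0.968627
t(3,7) = 3.27 - 2.440·0.968627 = 0.907
Σt over all 9·4 pixels = 436376/6375 ≈ 68.4511373
V = pitch²·Σt = 1.47²·436376/6375 = 147.916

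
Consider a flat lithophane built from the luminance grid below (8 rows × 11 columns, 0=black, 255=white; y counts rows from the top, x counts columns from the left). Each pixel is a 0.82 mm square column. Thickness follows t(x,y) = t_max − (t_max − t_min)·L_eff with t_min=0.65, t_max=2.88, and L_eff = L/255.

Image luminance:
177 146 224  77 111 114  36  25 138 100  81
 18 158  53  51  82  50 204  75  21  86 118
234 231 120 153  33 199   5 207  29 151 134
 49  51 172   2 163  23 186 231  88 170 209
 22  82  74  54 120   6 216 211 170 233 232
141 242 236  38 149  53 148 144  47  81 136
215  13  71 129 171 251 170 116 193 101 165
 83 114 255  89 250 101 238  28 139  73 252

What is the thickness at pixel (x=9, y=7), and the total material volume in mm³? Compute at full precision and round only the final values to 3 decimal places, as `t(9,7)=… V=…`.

span = t_max - t_min = 2.88 - 0.65 = 2.230
L(9,7) = 73, L_eff = 73/255 = 0.286275
t(9,7) = 2.88 - 2.230·0.286275 = 2.242
Σt over all 8·11 pixels = 1333823/8500 ≈ 156.9203529
V = pitch²·Σt = 0.82²·1333823/8500 = 105.513

t(9,7)=2.242 V=105.513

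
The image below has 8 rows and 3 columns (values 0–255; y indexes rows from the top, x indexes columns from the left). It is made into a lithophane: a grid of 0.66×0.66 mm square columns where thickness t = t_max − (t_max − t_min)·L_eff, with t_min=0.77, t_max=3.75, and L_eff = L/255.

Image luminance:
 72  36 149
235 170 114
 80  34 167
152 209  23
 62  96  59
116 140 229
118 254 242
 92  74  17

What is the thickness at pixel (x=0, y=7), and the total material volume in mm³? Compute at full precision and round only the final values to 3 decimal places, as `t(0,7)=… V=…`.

span = t_max - t_min = 3.75 - 0.77 = 2.980
L(0,7) = 92, L_eff = 92/255 = 0.360784
t(0,7) = 3.75 - 2.980·0.360784 = 2.675
Σt over all 8·3 pixels = 23648/425 ≈ 55.6423529
V = pitch²·Σt = 0.66²·23648/425 = 24.238

t(0,7)=2.675 V=24.238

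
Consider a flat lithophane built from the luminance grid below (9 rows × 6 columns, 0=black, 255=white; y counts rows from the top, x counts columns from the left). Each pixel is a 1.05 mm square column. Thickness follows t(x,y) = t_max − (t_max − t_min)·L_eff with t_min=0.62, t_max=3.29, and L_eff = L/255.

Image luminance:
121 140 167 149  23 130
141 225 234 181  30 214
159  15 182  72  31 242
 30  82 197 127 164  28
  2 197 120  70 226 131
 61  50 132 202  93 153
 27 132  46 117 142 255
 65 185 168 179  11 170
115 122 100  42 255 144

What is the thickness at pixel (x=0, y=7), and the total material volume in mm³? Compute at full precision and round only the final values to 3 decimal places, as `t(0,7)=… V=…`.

span = t_max - t_min = 3.29 - 0.62 = 2.670
L(0,7) = 65, L_eff = 65/255 = 0.254902
t(0,7) = 3.29 - 2.670·0.254902 = 2.609
Σt over all 9·6 pixels = 452633/4250 ≈ 106.5018824
V = pitch²·Σt = 1.05²·452633/4250 = 117.418

t(0,7)=2.609 V=117.418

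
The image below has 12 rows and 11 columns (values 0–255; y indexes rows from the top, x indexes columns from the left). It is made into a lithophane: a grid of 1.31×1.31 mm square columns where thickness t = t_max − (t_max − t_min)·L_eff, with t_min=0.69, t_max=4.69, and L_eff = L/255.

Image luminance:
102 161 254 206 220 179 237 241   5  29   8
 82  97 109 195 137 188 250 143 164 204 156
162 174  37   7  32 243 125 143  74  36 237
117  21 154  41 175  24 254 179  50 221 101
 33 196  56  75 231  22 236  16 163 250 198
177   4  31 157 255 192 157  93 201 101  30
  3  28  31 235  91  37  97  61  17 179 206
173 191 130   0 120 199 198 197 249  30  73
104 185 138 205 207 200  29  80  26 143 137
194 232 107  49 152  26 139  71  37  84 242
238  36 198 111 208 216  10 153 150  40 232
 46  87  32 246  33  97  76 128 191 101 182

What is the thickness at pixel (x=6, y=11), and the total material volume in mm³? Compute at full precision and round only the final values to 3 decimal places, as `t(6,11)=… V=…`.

t(6,11)=3.498 V=605.019

span = t_max - t_min = 4.69 - 0.69 = 4.000
L(6,11) = 76, L_eff = 76/255 = 0.298039
t(6,11) = 4.69 - 4.000·0.298039 = 3.498
Σt over all 12·11 pixels = 449507/1275 ≈ 352.5545098
V = pitch²·Σt = 1.31²·449507/1275 = 605.019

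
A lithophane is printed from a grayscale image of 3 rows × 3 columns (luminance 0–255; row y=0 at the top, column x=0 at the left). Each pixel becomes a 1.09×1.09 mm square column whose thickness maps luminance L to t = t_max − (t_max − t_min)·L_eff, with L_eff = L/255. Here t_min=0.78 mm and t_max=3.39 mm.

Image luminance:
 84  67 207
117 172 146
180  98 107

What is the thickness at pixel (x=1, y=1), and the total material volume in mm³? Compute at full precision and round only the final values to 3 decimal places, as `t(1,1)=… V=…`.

span = t_max - t_min = 3.39 - 0.78 = 2.610
L(1,1) = 172, L_eff = 172/255 = 0.674510
t(1,1) = 3.39 - 2.610·0.674510 = 1.630
Σt over all 3·3 pixels = 156849/8500 ≈ 18.4528235
V = pitch²·Σt = 1.09²·156849/8500 = 21.924

t(1,1)=1.630 V=21.924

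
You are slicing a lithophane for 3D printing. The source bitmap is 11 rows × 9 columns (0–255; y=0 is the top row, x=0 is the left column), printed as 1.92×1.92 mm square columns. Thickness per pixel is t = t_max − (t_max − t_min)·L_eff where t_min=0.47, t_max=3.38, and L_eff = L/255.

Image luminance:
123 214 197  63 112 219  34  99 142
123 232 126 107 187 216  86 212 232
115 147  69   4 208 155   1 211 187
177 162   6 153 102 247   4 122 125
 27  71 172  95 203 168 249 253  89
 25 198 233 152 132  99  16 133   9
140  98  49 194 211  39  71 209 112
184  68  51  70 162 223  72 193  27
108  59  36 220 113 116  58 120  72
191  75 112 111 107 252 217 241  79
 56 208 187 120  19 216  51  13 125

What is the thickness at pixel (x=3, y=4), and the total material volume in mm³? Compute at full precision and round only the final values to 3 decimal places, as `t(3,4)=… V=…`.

span = t_max - t_min = 3.38 - 0.47 = 2.910
L(3,4) = 95, L_eff = 95/255 = 0.372549
t(3,4) = 3.38 - 2.910·0.372549 = 2.296
Σt over all 11·9 pixels = 403141/2125 ≈ 189.7134118
V = pitch²·Σt = 1.92²·403141/2125 = 699.360

t(3,4)=2.296 V=699.360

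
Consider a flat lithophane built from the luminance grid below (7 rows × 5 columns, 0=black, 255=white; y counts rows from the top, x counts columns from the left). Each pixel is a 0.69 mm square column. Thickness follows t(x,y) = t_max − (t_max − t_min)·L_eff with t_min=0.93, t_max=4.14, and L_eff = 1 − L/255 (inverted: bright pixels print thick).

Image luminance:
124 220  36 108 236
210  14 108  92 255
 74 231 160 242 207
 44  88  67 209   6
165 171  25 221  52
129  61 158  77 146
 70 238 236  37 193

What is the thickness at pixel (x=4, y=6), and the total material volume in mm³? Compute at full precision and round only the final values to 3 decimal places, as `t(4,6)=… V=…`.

t(4,6)=3.360 V=43.725

span = t_max - t_min = 4.14 - 0.93 = 3.210
L(4,6) = 193, L_eff = 1 - 193/255 = 0.243137 (inverted)
t(4,6) = 4.14 - 3.210·0.243137 = 3.360
Σt over all 7·5 pixels = 156129/1700 ≈ 91.8405882
V = pitch²·Σt = 0.69²·156129/1700 = 43.725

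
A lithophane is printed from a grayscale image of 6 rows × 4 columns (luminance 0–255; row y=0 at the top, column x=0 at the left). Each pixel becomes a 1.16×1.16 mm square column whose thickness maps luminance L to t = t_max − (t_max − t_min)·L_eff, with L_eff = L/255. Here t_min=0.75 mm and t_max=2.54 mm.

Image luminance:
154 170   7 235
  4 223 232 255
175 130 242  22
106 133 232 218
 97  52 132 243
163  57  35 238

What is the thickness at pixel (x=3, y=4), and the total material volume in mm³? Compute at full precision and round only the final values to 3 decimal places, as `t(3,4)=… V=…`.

t(3,4)=0.834 V=48.449

span = t_max - t_min = 2.54 - 0.75 = 1.790
L(3,4) = 243, L_eff = 243/255 = 0.952941
t(3,4) = 2.54 - 1.790·0.952941 = 0.834
Σt over all 6·4 pixels = 61209/1700 ≈ 36.0052941
V = pitch²·Σt = 1.16²·61209/1700 = 48.449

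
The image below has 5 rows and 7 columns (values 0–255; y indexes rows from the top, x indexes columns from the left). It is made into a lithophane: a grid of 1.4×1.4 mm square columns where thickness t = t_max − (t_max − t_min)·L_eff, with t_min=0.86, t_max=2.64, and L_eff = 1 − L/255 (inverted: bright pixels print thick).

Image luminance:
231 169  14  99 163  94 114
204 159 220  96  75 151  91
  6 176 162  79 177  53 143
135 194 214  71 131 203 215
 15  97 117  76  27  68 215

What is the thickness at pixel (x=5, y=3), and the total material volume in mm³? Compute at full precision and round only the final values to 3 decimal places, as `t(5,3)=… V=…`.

t(5,3)=2.277 V=119.934

span = t_max - t_min = 2.64 - 0.86 = 1.780
L(5,3) = 203, L_eff = 1 - 203/255 = 0.203922 (inverted)
t(5,3) = 2.64 - 1.780·0.203922 = 2.277
Σt over all 5·7 pixels = 45893/750 ≈ 61.1906667
V = pitch²·Σt = 1.4²·45893/750 = 119.934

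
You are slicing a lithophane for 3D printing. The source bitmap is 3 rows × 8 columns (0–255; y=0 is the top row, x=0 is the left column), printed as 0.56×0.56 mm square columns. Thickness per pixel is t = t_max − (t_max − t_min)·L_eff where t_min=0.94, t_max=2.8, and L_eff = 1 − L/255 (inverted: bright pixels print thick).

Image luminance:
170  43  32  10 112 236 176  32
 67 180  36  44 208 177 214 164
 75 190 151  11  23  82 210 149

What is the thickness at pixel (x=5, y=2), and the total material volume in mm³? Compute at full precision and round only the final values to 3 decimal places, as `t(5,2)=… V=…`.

t(5,2)=1.538 V=13.461

span = t_max - t_min = 2.8 - 0.94 = 1.860
L(5,2) = 82, L_eff = 1 - 82/255 = 0.678431 (inverted)
t(5,2) = 2.8 - 1.860·0.678431 = 1.538
Σt over all 3·8 pixels = 91216/2125 ≈ 42.9251765
V = pitch²·Σt = 0.56²·91216/2125 = 13.461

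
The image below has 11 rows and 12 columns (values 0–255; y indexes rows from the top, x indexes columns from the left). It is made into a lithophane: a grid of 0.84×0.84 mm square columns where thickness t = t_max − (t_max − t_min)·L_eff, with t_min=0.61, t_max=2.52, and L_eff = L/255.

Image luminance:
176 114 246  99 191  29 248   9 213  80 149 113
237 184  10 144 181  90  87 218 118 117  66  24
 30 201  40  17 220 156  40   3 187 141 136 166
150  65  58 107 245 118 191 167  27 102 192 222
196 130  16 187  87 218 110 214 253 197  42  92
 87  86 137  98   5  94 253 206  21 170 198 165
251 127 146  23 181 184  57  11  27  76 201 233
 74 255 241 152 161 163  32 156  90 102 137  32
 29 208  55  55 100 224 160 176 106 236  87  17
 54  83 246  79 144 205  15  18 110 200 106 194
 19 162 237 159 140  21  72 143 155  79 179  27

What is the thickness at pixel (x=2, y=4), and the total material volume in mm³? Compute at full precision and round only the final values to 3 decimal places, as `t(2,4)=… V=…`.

t(2,4)=2.400 V=145.932

span = t_max - t_min = 2.52 - 0.61 = 1.910
L(2,4) = 16, L_eff = 16/255 = 0.062745
t(2,4) = 2.52 - 1.910·0.062745 = 2.400
Σt over all 11·12 pixels = 2636951/12750 ≈ 206.8196863
V = pitch²·Σt = 0.84²·2636951/12750 = 145.932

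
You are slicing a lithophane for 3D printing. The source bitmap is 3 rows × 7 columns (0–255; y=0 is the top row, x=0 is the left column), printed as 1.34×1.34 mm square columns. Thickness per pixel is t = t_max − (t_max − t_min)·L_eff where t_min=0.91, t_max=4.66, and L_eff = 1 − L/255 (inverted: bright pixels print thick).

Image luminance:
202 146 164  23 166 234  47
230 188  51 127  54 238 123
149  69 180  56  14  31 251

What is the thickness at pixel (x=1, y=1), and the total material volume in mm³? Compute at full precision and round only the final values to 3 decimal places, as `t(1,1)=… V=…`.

span = t_max - t_min = 4.66 - 0.91 = 3.750
L(1,1) = 188, L_eff = 1 - 188/255 = 0.262745 (inverted)
t(1,1) = 4.66 - 3.750·0.262745 = 3.675
Σt over all 3·7 pixels = 50531/850 ≈ 59.4482353
V = pitch²·Σt = 1.34²·50531/850 = 106.745

t(1,1)=3.675 V=106.745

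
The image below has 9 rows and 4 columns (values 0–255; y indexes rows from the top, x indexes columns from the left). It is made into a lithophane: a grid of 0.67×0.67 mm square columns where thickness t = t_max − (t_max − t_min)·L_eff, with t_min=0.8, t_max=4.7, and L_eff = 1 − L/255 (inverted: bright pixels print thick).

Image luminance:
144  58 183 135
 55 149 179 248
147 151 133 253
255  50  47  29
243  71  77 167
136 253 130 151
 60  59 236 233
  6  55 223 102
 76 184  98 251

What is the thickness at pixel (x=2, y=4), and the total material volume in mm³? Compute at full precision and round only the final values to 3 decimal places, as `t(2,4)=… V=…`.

t(2,4)=1.978 V=47.441

span = t_max - t_min = 4.7 - 0.8 = 3.900
L(2,4) = 77, L_eff = 1 - 77/255 = 0.698039 (inverted)
t(2,4) = 4.7 - 3.900·0.698039 = 1.978
Σt over all 9·4 pixels = 89831/850 ≈ 105.6835294
V = pitch²·Σt = 0.67²·89831/850 = 47.441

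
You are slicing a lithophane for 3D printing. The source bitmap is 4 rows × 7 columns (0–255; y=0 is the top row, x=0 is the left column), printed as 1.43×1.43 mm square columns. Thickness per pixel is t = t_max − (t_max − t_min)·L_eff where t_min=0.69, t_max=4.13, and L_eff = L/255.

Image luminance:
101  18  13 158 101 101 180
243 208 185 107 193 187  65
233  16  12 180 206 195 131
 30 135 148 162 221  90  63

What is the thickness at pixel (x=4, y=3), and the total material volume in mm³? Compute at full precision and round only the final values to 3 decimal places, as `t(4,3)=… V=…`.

span = t_max - t_min = 4.13 - 0.69 = 3.440
L(4,3) = 221, L_eff = 221/255 = 0.866667
t(4,3) = 4.13 - 3.440·0.866667 = 1.149
Σt over all 4·7 pixels = 420553/6375 ≈ 65.9690980
V = pitch²·Σt = 1.43²·420553/6375 = 134.900

t(4,3)=1.149 V=134.900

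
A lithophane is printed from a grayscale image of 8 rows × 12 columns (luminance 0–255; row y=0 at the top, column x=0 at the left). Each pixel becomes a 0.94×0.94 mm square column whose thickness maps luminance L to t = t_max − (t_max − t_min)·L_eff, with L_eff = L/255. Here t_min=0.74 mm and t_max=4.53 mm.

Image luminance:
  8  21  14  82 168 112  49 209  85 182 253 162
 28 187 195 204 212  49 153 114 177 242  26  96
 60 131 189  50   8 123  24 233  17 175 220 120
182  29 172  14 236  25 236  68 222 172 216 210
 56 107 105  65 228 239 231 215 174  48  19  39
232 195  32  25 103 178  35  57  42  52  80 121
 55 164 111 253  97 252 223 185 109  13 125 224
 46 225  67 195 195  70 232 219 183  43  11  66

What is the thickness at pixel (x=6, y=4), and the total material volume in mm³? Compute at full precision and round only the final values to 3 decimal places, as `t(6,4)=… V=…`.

span = t_max - t_min = 4.53 - 0.74 = 3.790
L(6,4) = 231, L_eff = 231/255 = 0.905882
t(6,4) = 4.53 - 3.790·0.905882 = 1.097
Σt over all 8·12 pixels = 2155087/8500 ≈ 253.5396471
V = pitch²·Σt = 0.94²·2155087/8500 = 224.028

t(6,4)=1.097 V=224.028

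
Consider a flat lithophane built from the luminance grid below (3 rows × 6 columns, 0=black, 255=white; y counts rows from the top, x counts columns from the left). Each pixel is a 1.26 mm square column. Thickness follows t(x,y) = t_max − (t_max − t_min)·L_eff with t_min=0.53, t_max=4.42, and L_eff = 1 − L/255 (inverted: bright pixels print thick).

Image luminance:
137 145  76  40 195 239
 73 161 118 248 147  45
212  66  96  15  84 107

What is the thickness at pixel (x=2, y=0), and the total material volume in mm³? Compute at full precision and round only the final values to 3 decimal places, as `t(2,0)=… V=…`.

span = t_max - t_min = 4.42 - 0.53 = 3.890
L(2,0) = 76, L_eff = 1 - 76/255 = 0.701961 (inverted)
t(2,0) = 4.42 - 3.890·0.701961 = 1.689
Σt over all 3·6 pixels = 550313/12750 ≈ 43.1618039
V = pitch²·Σt = 1.26²·550313/12750 = 68.524

t(2,0)=1.689 V=68.524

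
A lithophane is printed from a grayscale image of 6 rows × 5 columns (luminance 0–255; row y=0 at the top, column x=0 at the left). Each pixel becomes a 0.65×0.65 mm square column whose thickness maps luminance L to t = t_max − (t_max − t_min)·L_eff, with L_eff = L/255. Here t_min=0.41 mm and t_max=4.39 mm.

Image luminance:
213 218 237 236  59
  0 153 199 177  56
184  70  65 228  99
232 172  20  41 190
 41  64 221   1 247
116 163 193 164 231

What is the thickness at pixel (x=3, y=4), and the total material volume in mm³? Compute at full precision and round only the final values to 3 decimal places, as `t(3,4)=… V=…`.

span = t_max - t_min = 4.39 - 0.41 = 3.980
L(3,4) = 1, L_eff = 1/255 = 0.003922
t(3,4) = 4.39 - 3.980·0.003922 = 4.374
Σt over all 6·5 pixels = 55031/850 ≈ 64.7423529
V = pitch²·Σt = 0.65²·55031/850 = 27.354

t(3,4)=4.374 V=27.354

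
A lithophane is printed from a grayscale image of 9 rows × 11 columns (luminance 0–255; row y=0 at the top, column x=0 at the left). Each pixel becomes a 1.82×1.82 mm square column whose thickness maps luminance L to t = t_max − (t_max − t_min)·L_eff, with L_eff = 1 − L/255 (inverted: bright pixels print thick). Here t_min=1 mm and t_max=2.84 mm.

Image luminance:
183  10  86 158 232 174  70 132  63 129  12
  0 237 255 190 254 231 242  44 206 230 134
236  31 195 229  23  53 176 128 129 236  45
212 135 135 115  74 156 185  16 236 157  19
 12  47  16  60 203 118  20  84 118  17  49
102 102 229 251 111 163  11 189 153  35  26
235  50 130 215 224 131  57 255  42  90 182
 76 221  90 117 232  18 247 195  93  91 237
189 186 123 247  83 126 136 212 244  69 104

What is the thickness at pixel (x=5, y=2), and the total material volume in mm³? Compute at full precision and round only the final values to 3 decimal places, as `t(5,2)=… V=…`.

span = t_max - t_min = 2.84 - 1 = 1.840
L(5,2) = 53, L_eff = 1 - 53/255 = 0.792157 (inverted)
t(5,2) = 2.84 - 1.840·0.792157 = 1.382
Σt over all 9·11 pixels = 1240901/6375 ≈ 194.6511373
V = pitch²·Σt = 1.82²·1240901/6375 = 644.762

t(5,2)=1.382 V=644.762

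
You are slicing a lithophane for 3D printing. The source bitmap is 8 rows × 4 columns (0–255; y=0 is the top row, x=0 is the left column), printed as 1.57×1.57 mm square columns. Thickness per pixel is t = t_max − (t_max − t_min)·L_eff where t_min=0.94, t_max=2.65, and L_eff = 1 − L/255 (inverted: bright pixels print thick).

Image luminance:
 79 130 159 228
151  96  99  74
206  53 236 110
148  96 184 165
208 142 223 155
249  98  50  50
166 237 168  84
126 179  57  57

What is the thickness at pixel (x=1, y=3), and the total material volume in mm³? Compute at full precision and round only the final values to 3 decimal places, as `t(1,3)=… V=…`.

t(1,3)=1.584 V=147.915

span = t_max - t_min = 2.65 - 0.94 = 1.710
L(1,3) = 96, L_eff = 1 - 96/255 = 0.623529 (inverted)
t(1,3) = 2.65 - 1.710·0.623529 = 1.584
Σt over all 8·4 pixels = 510071/8500 ≈ 60.0083529
V = pitch²·Σt = 1.57²·510071/8500 = 147.915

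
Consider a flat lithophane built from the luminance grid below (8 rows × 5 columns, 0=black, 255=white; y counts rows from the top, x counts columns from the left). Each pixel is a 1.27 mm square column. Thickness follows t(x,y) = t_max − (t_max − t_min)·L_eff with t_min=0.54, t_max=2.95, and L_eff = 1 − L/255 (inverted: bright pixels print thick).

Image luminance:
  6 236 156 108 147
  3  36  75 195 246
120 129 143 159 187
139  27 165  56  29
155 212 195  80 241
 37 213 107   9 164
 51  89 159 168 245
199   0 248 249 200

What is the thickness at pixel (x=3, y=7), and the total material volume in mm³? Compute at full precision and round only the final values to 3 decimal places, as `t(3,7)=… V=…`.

t(3,7)=2.893 V=116.894

span = t_max - t_min = 2.95 - 0.54 = 2.410
L(3,7) = 249, L_eff = 1 - 249/255 = 0.023529 (inverted)
t(3,7) = 2.95 - 2.410·0.023529 = 2.893
Σt over all 8·5 pixels = 1848103/25500 ≈ 72.4746275
V = pitch²·Σt = 1.27²·1848103/25500 = 116.894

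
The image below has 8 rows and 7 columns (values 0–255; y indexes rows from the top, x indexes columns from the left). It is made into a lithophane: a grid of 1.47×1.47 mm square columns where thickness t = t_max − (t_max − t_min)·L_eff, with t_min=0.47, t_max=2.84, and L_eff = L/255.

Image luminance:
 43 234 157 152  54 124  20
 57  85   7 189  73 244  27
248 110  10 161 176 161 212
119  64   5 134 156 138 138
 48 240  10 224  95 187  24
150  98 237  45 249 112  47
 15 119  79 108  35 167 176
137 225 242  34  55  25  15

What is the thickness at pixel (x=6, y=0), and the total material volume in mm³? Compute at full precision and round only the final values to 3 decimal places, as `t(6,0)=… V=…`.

t(6,0)=2.654 V=213.206

span = t_max - t_min = 2.84 - 0.47 = 2.370
L(6,0) = 20, L_eff = 20/255 = 0.078431
t(6,0) = 2.84 - 2.370·0.078431 = 2.654
Σt over all 8·7 pixels = 209664/2125 ≈ 98.6654118
V = pitch²·Σt = 1.47²·209664/2125 = 213.206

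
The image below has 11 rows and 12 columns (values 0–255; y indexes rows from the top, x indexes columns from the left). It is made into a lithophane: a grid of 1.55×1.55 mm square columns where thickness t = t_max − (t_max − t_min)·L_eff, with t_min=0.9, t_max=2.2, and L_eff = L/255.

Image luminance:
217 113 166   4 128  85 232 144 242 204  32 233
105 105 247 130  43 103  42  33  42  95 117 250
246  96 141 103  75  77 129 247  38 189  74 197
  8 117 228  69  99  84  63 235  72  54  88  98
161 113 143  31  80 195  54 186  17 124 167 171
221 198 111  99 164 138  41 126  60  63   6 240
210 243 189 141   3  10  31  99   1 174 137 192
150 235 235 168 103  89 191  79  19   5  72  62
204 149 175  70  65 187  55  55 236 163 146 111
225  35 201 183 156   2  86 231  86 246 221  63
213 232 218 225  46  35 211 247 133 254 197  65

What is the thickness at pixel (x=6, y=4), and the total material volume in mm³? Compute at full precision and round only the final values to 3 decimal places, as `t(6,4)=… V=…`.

t(6,4)=1.925 V=488.085

span = t_max - t_min = 2.2 - 0.9 = 1.300
L(6,4) = 54, L_eff = 54/255 = 0.211765
t(6,4) = 2.2 - 1.300·0.211765 = 1.925
Σt over all 11·12 pixels = 518051/2550 ≈ 203.1572549
V = pitch²·Σt = 1.55²·518051/2550 = 488.085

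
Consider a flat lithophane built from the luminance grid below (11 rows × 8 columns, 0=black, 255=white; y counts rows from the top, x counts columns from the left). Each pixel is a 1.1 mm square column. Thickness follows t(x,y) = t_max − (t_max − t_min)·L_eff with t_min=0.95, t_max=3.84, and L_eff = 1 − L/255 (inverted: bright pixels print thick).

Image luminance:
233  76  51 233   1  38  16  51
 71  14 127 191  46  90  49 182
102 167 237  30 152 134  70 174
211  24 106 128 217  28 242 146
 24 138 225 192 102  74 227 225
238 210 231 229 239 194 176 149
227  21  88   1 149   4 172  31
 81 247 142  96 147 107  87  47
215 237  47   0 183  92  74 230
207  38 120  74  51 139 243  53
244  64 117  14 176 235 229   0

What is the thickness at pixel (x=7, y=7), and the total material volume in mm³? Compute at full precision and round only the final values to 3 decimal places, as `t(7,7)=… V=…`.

span = t_max - t_min = 3.84 - 0.95 = 2.890
L(7,7) = 47, L_eff = 1 - 47/255 = 0.815686 (inverted)
t(7,7) = 3.84 - 2.890·0.815686 = 1.483
Σt over all 11·8 pixels = 316463/1500 ≈ 210.9753333
V = pitch²·Σt = 1.1²·316463/1500 = 255.280

t(7,7)=1.483 V=255.280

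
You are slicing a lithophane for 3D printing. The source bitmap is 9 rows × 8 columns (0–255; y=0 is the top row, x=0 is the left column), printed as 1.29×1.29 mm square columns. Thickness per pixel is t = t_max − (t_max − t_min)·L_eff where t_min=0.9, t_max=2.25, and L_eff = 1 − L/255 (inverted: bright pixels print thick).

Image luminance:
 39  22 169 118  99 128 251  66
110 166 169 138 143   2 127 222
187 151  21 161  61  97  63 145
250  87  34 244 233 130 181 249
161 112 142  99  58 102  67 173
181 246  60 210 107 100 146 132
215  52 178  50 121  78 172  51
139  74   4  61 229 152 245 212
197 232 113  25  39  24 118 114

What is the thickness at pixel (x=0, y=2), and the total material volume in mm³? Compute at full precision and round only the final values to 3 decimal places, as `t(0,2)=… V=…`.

span = t_max - t_min = 2.25 - 0.9 = 1.350
L(0,2) = 187, L_eff = 1 - 187/255 = 0.266667 (inverted)
t(0,2) = 2.25 - 1.350·0.266667 = 1.890
Σt over all 9·8 pixels = 96723/850 ≈ 113.7917647
V = pitch²·Σt = 1.29²·96723/850 = 189.361

t(0,2)=1.890 V=189.361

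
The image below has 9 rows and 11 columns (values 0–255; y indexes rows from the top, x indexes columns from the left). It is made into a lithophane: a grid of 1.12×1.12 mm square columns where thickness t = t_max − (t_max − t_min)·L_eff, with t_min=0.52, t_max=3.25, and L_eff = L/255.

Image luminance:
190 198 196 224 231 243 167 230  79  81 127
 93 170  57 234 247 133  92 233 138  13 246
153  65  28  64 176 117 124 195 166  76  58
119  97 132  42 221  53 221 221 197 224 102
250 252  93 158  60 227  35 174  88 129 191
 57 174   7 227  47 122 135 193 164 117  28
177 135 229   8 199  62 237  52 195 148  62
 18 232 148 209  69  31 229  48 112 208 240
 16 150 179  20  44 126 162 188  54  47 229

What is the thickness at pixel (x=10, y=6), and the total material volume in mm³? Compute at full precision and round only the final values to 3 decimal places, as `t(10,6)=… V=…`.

span = t_max - t_min = 3.25 - 0.52 = 2.730
L(10,6) = 62, L_eff = 62/255 = 0.243137
t(10,6) = 3.25 - 2.730·0.243137 = 2.586
Σt over all 9·11 pixels = 1491451/8500 ≈ 175.4648235
V = pitch²·Σt = 1.12²·1491451/8500 = 220.103

t(10,6)=2.586 V=220.103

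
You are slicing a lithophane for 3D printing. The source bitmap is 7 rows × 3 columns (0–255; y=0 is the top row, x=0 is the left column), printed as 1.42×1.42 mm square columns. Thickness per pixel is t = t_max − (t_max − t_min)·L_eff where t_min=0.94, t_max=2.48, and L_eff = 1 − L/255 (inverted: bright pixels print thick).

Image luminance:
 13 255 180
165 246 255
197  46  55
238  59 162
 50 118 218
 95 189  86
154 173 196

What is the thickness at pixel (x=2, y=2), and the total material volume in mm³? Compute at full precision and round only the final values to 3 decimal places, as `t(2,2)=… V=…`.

span = t_max - t_min = 2.48 - 0.94 = 1.540
L(2,2) = 55, L_eff = 1 - 55/255 = 0.784314 (inverted)
t(2,2) = 2.48 - 1.540·0.784314 = 1.272
Σt over all 7·3 pixels = 32949/850 ≈ 38.7635294
V = pitch²·Σt = 1.42²·32949/850 = 78.163

t(2,2)=1.272 V=78.163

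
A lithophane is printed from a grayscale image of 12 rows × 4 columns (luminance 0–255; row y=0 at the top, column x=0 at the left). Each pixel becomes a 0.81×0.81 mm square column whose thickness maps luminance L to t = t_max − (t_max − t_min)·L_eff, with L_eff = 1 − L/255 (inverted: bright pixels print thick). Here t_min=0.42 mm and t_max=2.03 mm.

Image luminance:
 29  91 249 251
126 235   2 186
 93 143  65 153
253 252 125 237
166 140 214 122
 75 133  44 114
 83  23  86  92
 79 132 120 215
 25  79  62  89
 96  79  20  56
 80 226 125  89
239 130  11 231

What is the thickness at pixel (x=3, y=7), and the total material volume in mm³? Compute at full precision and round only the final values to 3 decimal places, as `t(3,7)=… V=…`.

span = t_max - t_min = 2.03 - 0.42 = 1.610
L(3,7) = 215, L_eff = 1 - 215/255 = 0.156863 (inverted)
t(3,7) = 2.03 - 1.610·0.156863 = 1.777
Σt over all 12·4 pixels = 294889/5100 ≈ 57.8213725
V = pitch²·Σt = 0.81²·294889/5100 = 37.937

t(3,7)=1.777 V=37.937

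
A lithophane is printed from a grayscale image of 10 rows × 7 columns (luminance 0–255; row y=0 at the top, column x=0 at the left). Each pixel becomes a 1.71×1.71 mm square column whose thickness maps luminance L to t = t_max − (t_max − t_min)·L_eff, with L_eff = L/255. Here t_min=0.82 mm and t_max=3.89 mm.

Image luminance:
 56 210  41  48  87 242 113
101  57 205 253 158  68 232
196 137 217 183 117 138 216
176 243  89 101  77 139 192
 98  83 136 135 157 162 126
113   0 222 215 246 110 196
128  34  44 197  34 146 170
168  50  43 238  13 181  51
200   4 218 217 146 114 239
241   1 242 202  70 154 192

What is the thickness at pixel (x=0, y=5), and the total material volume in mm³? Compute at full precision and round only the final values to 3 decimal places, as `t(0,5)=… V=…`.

t(0,5)=2.530 V=450.249

span = t_max - t_min = 3.89 - 0.82 = 3.070
L(0,5) = 113, L_eff = 113/255 = 0.443137
t(0,5) = 3.89 - 3.070·0.443137 = 2.530
Σt over all 10·7 pixels = 654409/4250 ≈ 153.9785882
V = pitch²·Σt = 1.71²·654409/4250 = 450.249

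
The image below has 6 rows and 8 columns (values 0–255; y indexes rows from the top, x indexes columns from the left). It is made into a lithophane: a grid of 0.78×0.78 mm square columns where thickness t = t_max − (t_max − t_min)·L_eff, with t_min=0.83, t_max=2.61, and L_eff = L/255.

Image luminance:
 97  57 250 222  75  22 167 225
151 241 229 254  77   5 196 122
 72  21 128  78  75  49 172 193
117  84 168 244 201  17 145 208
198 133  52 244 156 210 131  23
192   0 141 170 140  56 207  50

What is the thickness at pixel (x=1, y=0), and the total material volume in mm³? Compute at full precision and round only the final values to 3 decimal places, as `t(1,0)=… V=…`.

t(1,0)=2.212 V=48.764

span = t_max - t_min = 2.61 - 0.83 = 1.780
L(1,0) = 57, L_eff = 57/255 = 0.223529
t(1,0) = 2.61 - 1.780·0.223529 = 2.212
Σt over all 6·8 pixels = 68129/850 ≈ 80.1517647
V = pitch²·Σt = 0.78²·68129/850 = 48.764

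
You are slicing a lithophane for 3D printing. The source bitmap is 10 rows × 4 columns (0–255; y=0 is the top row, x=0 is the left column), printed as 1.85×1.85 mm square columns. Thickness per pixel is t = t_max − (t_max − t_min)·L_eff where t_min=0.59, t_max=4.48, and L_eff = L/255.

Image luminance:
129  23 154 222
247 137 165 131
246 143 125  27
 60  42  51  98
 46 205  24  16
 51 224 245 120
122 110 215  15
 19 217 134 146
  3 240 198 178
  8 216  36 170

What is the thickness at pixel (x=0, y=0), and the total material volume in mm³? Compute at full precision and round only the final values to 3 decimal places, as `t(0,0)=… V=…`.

span = t_max - t_min = 4.48 - 0.59 = 3.890
L(0,0) = 129, L_eff = 129/255 = 0.505882
t(0,0) = 4.48 - 3.890·0.505882 = 2.512
Σt over all 10·4 pixels = 1320469/12750 ≈ 103.5661961
V = pitch²·Σt = 1.85²·1320469/12750 = 354.455

t(0,0)=2.512 V=354.455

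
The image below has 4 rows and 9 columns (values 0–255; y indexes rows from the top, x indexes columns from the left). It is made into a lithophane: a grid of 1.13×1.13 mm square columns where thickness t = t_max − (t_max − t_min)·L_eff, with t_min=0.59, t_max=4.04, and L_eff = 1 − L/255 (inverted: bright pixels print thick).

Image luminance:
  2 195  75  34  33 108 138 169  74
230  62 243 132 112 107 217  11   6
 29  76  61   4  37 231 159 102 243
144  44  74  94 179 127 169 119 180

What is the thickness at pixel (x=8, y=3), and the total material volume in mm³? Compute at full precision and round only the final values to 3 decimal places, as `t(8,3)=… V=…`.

t(8,3)=3.025 V=96.570

span = t_max - t_min = 4.04 - 0.59 = 3.450
L(8,3) = 180, L_eff = 1 - 180/255 = 0.294118 (inverted)
t(8,3) = 4.04 - 3.450·0.294118 = 3.025
Σt over all 4·9 pixels = 32142/425 ≈ 75.6282353
V = pitch²·Σt = 1.13²·32142/425 = 96.570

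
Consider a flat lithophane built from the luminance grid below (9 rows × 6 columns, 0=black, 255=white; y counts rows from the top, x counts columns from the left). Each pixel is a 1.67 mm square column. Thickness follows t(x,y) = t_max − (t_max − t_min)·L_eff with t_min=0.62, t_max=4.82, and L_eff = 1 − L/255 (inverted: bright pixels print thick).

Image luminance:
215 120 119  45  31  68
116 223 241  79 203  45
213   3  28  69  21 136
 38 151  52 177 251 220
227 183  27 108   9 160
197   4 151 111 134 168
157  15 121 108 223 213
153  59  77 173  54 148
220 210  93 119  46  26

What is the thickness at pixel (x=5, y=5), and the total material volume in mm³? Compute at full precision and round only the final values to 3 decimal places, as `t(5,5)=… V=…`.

t(5,5)=3.387 V=394.613

span = t_max - t_min = 4.82 - 0.62 = 4.200
L(5,5) = 168, L_eff = 1 - 168/255 = 0.341176 (inverted)
t(5,5) = 4.82 - 4.200·0.341176 = 3.387
Σt over all 9·6 pixels = 12027/85 ≈ 141.4941176
V = pitch²·Σt = 1.67²·12027/85 = 394.613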